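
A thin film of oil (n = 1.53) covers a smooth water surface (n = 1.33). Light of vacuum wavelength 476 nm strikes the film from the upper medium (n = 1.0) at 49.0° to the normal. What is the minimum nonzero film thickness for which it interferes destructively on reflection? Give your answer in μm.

0.179 μm

Ray reflecting at the top interface goes from n = 1.0 toward n = 1.53: a half-wave phase shift.
Bottom surface (1.53 → 1.33): reflection off a lower-index medium gives no phase shift.
Net: one phase inversion between the two reflected rays.
For dark reflection here: 2 n t cos θ_r = m λ.
Snell's law: 1.0 sin 49.0° = 1.53 sin θ_r → sin θ_r = 0.493, cos θ_r = 0.870.
Minimum nonzero at m = 1: t = λ / (2 n cos θ_r) = 476 / (2 × 1.53 × 0.870) = 179 nm.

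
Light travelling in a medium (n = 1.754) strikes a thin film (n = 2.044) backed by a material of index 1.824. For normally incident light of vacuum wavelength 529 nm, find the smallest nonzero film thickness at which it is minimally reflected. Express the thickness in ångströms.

At the upper boundary (n = 1.754 to n = 2.044) the reflected ray undergoes a half-wave phase shift.
At the lower boundary (n = 2.044 to n = 1.824) the reflected ray undergoes no phase shift.
Exactly one π shift → a net half-wave offset.
For dark reflection here: 2 n t = m λ.
Minimum nonzero at m = 1: t = λ / (2 n) = 529 / (2 × 2.044) = 129 nm.

1294 Å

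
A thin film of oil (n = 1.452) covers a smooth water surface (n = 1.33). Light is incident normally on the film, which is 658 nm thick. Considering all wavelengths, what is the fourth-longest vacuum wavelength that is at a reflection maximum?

Ray reflecting at the top interface goes from n = 1.0 toward n = 1.452: a half-wave phase shift.
At the lower boundary (n = 1.452 to n = 1.33) the reflected ray undergoes no phase shift.
Exactly one π shift → a net half-wave offset.
So the condition for constructive reflection is 2 n t = (m + ½) λ.
λ = 2 n t / (m + ½). The fourth-longest wavelength is m = 3: λ = 2 × 1.452 × 658 / 3.50 = 546 nm.

546 nm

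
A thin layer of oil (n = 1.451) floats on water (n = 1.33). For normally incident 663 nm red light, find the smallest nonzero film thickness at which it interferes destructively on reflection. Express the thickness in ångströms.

2285 Å

At the upper boundary (n = 1.0 to n = 1.451) the reflected ray undergoes a half-wave phase shift.
Ray reflecting at the bottom interface goes from n = 1.451 toward n = 1.33: no phase shift.
The two reflections differ by half a wavelength.
With one net inversion, destructive interference in reflection requires 2 n t = m λ.
Minimum nonzero at m = 1: t = λ / (2 n) = 663 / (2 × 1.451) = 228 nm.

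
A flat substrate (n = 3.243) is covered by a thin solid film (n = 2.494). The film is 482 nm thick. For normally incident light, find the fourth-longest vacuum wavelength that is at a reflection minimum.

Top surface (1.0 → 2.494): reflection off a higher-index medium gives a half-wave phase shift.
Ray reflecting at the bottom interface goes from n = 2.494 toward n = 3.243: a half-wave phase shift.
Net: no relative phase inversion (both shifts match).
With no net inversion, destructive interference in reflection requires 2 n t = (m + ½) λ.
λ = 2 n t / (m + ½). The fourth-longest wavelength is m = 3: λ = 2 × 2.494 × 482 / 3.50 = 687 nm.

687 nm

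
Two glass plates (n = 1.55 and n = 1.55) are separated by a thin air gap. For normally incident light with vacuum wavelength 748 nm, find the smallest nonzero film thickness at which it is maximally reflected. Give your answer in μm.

0.187 μm

Top surface (1.55 → 1.0): reflection off a lower-index medium gives no phase shift.
Bottom surface (1.0 → 1.55): reflection off a higher-index medium gives a half-wave phase shift.
Exactly one π shift → a net half-wave offset.
With one net inversion, constructive interference in reflection requires 2 n t = (m + ½) λ.
Minimum at m = 0: t = λ / (4 n) = 748 / (4 × 1.0) = 187 nm.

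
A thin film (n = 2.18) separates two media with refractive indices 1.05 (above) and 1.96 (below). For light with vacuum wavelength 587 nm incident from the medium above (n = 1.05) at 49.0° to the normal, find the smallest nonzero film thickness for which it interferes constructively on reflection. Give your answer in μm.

Ray reflecting at the top interface goes from n = 1.05 toward n = 2.18: a half-wave phase shift.
Bottom surface (2.18 → 1.96): reflection off a lower-index medium gives no phase shift.
Exactly one π shift → a net half-wave offset.
So the condition for constructive reflection is 2 n t cos θ_r = (m + ½) λ.
Snell's law: 1.05 sin 49.0° = 2.18 sin θ_r → sin θ_r = 0.364, cos θ_r = 0.932.
Minimum at m = 0: t = λ / (4 n cos θ_r) = 587 / (4 × 2.18 × 0.932) = 72.3 nm.

0.0723 μm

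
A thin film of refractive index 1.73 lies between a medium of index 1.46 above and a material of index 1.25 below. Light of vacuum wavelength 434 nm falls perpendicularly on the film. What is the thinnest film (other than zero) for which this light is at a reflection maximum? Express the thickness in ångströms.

627 Å

Top surface (1.46 → 1.73): reflection off a higher-index medium gives a half-wave phase shift.
Bottom surface (1.73 → 1.25): reflection off a lower-index medium gives no phase shift.
Exactly one π shift → a net half-wave offset.
So the condition for constructive reflection is 2 n t = (m + ½) λ.
Minimum at m = 0: t = λ / (4 n) = 434 / (4 × 1.73) = 62.7 nm.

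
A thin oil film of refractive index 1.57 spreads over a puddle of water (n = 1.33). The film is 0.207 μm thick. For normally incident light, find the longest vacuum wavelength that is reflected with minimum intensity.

Top surface (1.0 → 1.57): reflection off a higher-index medium gives a half-wave phase shift.
Bottom surface (1.57 → 1.33): reflection off a lower-index medium gives no phase shift.
Net: one phase inversion between the two reflected rays.
With one net inversion, destructive interference in reflection requires 2 n t = m λ.
λ = 2 n t / m. The longest wavelength is m = 1: λ = 2 × 1.57 × 207 / 1.00 = 650 nm.

650 nm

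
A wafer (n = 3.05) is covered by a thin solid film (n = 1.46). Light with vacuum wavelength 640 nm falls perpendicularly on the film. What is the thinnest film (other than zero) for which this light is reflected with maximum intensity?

219 nm

At the upper boundary (n = 1.0 to n = 1.46) the reflected ray undergoes a half-wave phase shift.
Bottom surface (1.46 → 3.05): reflection off a higher-index medium gives a half-wave phase shift.
Net: no relative phase inversion (both shifts match).
For maximum reflection here: 2 n t = m λ.
Minimum nonzero at m = 1: t = λ / (2 n) = 640 / (2 × 1.46) = 219 nm.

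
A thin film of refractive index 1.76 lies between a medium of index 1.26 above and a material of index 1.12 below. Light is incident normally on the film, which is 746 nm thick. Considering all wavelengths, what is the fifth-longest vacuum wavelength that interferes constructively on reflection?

Ray reflecting at the top interface goes from n = 1.26 toward n = 1.76: a half-wave phase shift.
Ray reflecting at the bottom interface goes from n = 1.76 toward n = 1.12: no phase shift.
Net: one phase inversion between the two reflected rays.
With one net inversion, constructive interference in reflection requires 2 n t = (m + ½) λ.
λ = 2 n t / (m + ½). The fifth-longest wavelength is m = 4: λ = 2 × 1.76 × 746 / 4.50 = 584 nm.

584 nm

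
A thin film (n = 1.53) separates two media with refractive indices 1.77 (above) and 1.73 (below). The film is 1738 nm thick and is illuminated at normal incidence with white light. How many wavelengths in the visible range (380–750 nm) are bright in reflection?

7

Ray reflecting at the top interface goes from n = 1.77 toward n = 1.53: no phase shift.
Ray reflecting at the bottom interface goes from n = 1.53 toward n = 1.73: a half-wave phase shift.
The two reflections differ by half a wavelength.
With one net inversion, constructive interference in reflection requires 2 n t = (m + ½) λ.
λ = 2 n t / (m + ½) = 5318 / (m + ½) nm.
m=6: 818 nm (IR); m=7: 709 nm (visible); m=8: 626 nm (visible); m=9: 560 nm (visible); m=10: 507 nm (visible); m=11: 462 nm (visible); m=12: 425 nm (visible); m=13: 394 nm (visible); m=14: 367 nm (UV).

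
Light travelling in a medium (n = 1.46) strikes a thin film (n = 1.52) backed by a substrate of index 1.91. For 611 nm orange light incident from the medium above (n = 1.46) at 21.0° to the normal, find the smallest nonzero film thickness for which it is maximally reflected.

214 nm

At the upper boundary (n = 1.46 to n = 1.52) the reflected ray undergoes a half-wave phase shift.
At the lower boundary (n = 1.52 to n = 1.91) the reflected ray undergoes a half-wave phase shift.
The two reflections carry the same phase change, so no net offset.
So the condition for constructive reflection is 2 n t cos θ_r = m λ.
Snell's law: 1.46 sin 21.0° = 1.52 sin θ_r → sin θ_r = 0.344, cos θ_r = 0.939.
Minimum nonzero at m = 1: t = λ / (2 n cos θ_r) = 611 / (2 × 1.52 × 0.939) = 214 nm.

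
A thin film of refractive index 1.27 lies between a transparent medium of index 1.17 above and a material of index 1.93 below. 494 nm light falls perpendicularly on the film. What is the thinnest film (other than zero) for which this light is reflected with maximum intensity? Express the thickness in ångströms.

1945 Å

At the upper boundary (n = 1.17 to n = 1.27) the reflected ray undergoes a half-wave phase shift.
Ray reflecting at the bottom interface goes from n = 1.27 toward n = 1.93: a half-wave phase shift.
Net: no relative phase inversion (both shifts match).
With no net inversion, constructive interference in reflection requires 2 n t = m λ.
Minimum nonzero at m = 1: t = λ / (2 n) = 494 / (2 × 1.27) = 194 nm.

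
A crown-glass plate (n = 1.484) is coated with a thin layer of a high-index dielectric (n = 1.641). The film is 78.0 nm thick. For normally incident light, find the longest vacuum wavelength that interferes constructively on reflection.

512 nm

Ray reflecting at the top interface goes from n = 1.0 toward n = 1.641: a half-wave phase shift.
Bottom surface (1.641 → 1.484): reflection off a lower-index medium gives no phase shift.
Net: one phase inversion between the two reflected rays.
So the condition for constructive reflection is 2 n t = (m + ½) λ.
λ = 2 n t / (m + ½). The longest wavelength is m = 0: λ = 2 × 1.641 × 78.0 / 0.500 = 512 nm.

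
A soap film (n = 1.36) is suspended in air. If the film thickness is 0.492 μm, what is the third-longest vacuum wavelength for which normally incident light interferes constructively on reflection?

535 nm

Top surface (1.0 → 1.36): reflection off a higher-index medium gives a half-wave phase shift.
Ray reflecting at the bottom interface goes from n = 1.36 toward n = 1.0: no phase shift.
Exactly one π shift → a net half-wave offset.
So the condition for constructive reflection is 2 n t = (m + ½) λ.
λ = 2 n t / (m + ½). The third-longest wavelength is m = 2: λ = 2 × 1.36 × 492 / 2.50 = 535 nm.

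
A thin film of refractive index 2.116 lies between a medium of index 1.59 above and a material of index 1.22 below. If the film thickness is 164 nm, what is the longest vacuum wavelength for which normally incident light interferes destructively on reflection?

Ray reflecting at the top interface goes from n = 1.59 toward n = 2.116: a half-wave phase shift.
Bottom surface (2.116 → 1.22): reflection off a lower-index medium gives no phase shift.
The two reflections differ by half a wavelength.
So the condition for destructive reflection is 2 n t = m λ.
λ = 2 n t / m. The longest wavelength is m = 1: λ = 2 × 2.116 × 164 / 1.00 = 694 nm.

694 nm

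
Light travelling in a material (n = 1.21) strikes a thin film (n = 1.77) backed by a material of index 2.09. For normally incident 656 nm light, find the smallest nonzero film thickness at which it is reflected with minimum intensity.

At the upper boundary (n = 1.21 to n = 1.77) the reflected ray undergoes a half-wave phase shift.
At the lower boundary (n = 1.77 to n = 2.09) the reflected ray undergoes a half-wave phase shift.
Net: no relative phase inversion (both shifts match).
So the condition for destructive reflection is 2 n t = (m + ½) λ.
Minimum at m = 0: t = λ / (4 n) = 656 / (4 × 1.77) = 92.7 nm.

92.7 nm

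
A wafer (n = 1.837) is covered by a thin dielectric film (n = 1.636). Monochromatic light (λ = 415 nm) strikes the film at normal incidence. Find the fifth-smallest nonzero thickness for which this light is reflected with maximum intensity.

634 nm

Ray reflecting at the top interface goes from n = 1.0 toward n = 1.636: a half-wave phase shift.
Ray reflecting at the bottom interface goes from n = 1.636 toward n = 1.837: a half-wave phase shift.
The two reflections carry the same phase change, so no net offset.
For bright reflection here: 2 n t = m λ.
The fifth-smallest nonzero thickness corresponds to m = 5: t = m λ / (2 n) = 5.00 × 415 / (2 × 1.636) = 634 nm.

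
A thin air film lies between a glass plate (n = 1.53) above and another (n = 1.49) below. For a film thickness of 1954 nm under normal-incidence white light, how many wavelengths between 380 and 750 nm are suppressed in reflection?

5

Top surface (1.53 → 1.0): reflection off a lower-index medium gives no phase shift.
Bottom surface (1.0 → 1.49): reflection off a higher-index medium gives a half-wave phase shift.
Exactly one π shift → a net half-wave offset.
So the condition for destructive reflection is 2 n t = m λ.
λ = 2 n t / m = 3908 / m nm.
m=5: 782 nm (IR); m=6: 651 nm (visible); m=7: 558 nm (visible); m=8: 489 nm (visible); m=9: 434 nm (visible); m=10: 391 nm (visible); m=11: 355 nm (UV).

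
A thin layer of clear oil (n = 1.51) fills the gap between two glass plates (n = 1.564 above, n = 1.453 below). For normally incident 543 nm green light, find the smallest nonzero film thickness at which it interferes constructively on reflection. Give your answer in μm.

At the upper boundary (n = 1.564 to n = 1.51) the reflected ray undergoes no phase shift.
At the lower boundary (n = 1.51 to n = 1.453) the reflected ray undergoes no phase shift.
Zero or two π shifts → no net half-wave offset.
So the condition for constructive reflection is 2 n t = m λ.
Minimum nonzero at m = 1: t = λ / (2 n) = 543 / (2 × 1.51) = 180 nm.

0.180 μm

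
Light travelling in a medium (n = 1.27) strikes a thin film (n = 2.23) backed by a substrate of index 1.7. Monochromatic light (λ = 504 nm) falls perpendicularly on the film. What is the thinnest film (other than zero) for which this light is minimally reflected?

113 nm

Top surface (1.27 → 2.23): reflection off a higher-index medium gives a half-wave phase shift.
At the lower boundary (n = 2.23 to n = 1.7) the reflected ray undergoes no phase shift.
Net: one phase inversion between the two reflected rays.
For dark reflection here: 2 n t = m λ.
Minimum nonzero at m = 1: t = λ / (2 n) = 504 / (2 × 2.23) = 113 nm.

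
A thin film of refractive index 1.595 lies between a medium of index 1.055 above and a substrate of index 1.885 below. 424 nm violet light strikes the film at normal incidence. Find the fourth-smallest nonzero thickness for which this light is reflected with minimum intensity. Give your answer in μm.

0.465 μm

At the upper boundary (n = 1.055 to n = 1.595) the reflected ray undergoes a half-wave phase shift.
Bottom surface (1.595 → 1.885): reflection off a higher-index medium gives a half-wave phase shift.
Net: no relative phase inversion (both shifts match).
For minimum reflection here: 2 n t = (m + ½) λ.
The fourth-smallest nonzero thickness corresponds to m = 3: t = (m + ½) λ / (2 n) = 3.50 × 424 / (2 × 1.595) = 465 nm.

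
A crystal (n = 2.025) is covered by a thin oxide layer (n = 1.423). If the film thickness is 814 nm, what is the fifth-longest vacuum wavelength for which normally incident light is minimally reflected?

515 nm

At the upper boundary (n = 1.0 to n = 1.423) the reflected ray undergoes a half-wave phase shift.
At the lower boundary (n = 1.423 to n = 2.025) the reflected ray undergoes a half-wave phase shift.
The two reflections carry the same phase change, so no net offset.
For minimum reflection here: 2 n t = (m + ½) λ.
λ = 2 n t / (m + ½). The fifth-longest wavelength is m = 4: λ = 2 × 1.423 × 814 / 4.50 = 515 nm.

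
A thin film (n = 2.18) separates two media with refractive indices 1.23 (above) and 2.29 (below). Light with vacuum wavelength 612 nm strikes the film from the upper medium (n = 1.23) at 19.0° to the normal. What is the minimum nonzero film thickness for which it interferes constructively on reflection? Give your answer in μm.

Ray reflecting at the top interface goes from n = 1.23 toward n = 2.18: a half-wave phase shift.
At the lower boundary (n = 2.18 to n = 2.29) the reflected ray undergoes a half-wave phase shift.
The two reflections carry the same phase change, so no net offset.
So the condition for constructive reflection is 2 n t cos θ_r = m λ.
Snell's law: 1.23 sin 19.0° = 2.18 sin θ_r → sin θ_r = 0.184, cos θ_r = 0.983.
Minimum nonzero at m = 1: t = λ / (2 n cos θ_r) = 612 / (2 × 2.18 × 0.983) = 143 nm.

0.143 μm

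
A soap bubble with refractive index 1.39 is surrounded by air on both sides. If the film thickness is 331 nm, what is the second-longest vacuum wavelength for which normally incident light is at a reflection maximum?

613 nm

Ray reflecting at the top interface goes from n = 1.0 toward n = 1.39: a half-wave phase shift.
At the lower boundary (n = 1.39 to n = 1.0) the reflected ray undergoes no phase shift.
The two reflections differ by half a wavelength.
So the condition for constructive reflection is 2 n t = (m + ½) λ.
λ = 2 n t / (m + ½). The second-longest wavelength is m = 1: λ = 2 × 1.39 × 331 / 1.50 = 613 nm.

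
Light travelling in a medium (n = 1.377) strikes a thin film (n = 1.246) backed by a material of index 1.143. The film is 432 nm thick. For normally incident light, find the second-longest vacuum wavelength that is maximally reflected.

At the upper boundary (n = 1.377 to n = 1.246) the reflected ray undergoes no phase shift.
At the lower boundary (n = 1.246 to n = 1.143) the reflected ray undergoes no phase shift.
Zero or two π shifts → no net half-wave offset.
For maximum reflection here: 2 n t = m λ.
λ = 2 n t / m. The second-longest wavelength is m = 2: λ = 2 × 1.246 × 432 / 2.00 = 538 nm.

538 nm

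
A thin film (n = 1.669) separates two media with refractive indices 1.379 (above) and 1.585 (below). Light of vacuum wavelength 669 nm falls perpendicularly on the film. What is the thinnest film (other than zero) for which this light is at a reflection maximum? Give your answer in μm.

Ray reflecting at the top interface goes from n = 1.379 toward n = 1.669: a half-wave phase shift.
At the lower boundary (n = 1.669 to n = 1.585) the reflected ray undergoes no phase shift.
The two reflections differ by half a wavelength.
So the condition for constructive reflection is 2 n t = (m + ½) λ.
Minimum at m = 0: t = λ / (4 n) = 669 / (4 × 1.669) = 100 nm.

0.100 μm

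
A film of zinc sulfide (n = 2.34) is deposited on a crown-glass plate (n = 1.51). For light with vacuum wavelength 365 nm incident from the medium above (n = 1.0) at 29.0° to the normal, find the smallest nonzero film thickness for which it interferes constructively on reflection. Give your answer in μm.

0.0399 μm

At the upper boundary (n = 1.0 to n = 2.34) the reflected ray undergoes a half-wave phase shift.
At the lower boundary (n = 2.34 to n = 1.51) the reflected ray undergoes no phase shift.
Net: one phase inversion between the two reflected rays.
So the condition for constructive reflection is 2 n t cos θ_r = (m + ½) λ.
Snell's law: 1.0 sin 29.0° = 2.34 sin θ_r → sin θ_r = 0.207, cos θ_r = 0.978.
Minimum at m = 0: t = λ / (4 n cos θ_r) = 365 / (4 × 2.34 × 0.978) = 39.9 nm.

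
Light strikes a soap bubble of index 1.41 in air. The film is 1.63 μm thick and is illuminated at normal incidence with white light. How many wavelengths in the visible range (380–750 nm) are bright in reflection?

6

At the upper boundary (n = 1.0 to n = 1.41) the reflected ray undergoes a half-wave phase shift.
At the lower boundary (n = 1.41 to n = 1.0) the reflected ray undergoes no phase shift.
The two reflections differ by half a wavelength.
For bright reflection here: 2 n t = (m + ½) λ.
λ = 2 n t / (m + ½) = 4597 / (m + ½) nm.
m=5: 836 nm (IR); m=6: 707 nm (visible); m=7: 613 nm (visible); m=8: 541 nm (visible); m=9: 484 nm (visible); m=10: 438 nm (visible); m=11: 400 nm (visible); m=12: 368 nm (UV).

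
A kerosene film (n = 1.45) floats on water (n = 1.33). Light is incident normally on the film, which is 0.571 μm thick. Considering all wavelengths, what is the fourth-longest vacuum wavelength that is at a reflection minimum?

Top surface (1.0 → 1.45): reflection off a higher-index medium gives a half-wave phase shift.
At the lower boundary (n = 1.45 to n = 1.33) the reflected ray undergoes no phase shift.
Exactly one π shift → a net half-wave offset.
For dark reflection here: 2 n t = m λ.
λ = 2 n t / m. The fourth-longest wavelength is m = 4: λ = 2 × 1.45 × 571 / 4.00 = 414 nm.

414 nm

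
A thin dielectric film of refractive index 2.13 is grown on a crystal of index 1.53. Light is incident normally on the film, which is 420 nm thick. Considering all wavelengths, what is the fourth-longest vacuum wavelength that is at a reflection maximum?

At the upper boundary (n = 1.0 to n = 2.13) the reflected ray undergoes a half-wave phase shift.
Bottom surface (2.13 → 1.53): reflection off a lower-index medium gives no phase shift.
The two reflections differ by half a wavelength.
So the condition for constructive reflection is 2 n t = (m + ½) λ.
λ = 2 n t / (m + ½). The fourth-longest wavelength is m = 3: λ = 2 × 2.13 × 420 / 3.50 = 511 nm.

511 nm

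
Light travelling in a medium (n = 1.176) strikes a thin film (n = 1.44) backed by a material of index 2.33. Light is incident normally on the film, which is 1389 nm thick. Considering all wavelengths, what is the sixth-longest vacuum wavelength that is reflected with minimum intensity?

727 nm

Top surface (1.176 → 1.44): reflection off a higher-index medium gives a half-wave phase shift.
Ray reflecting at the bottom interface goes from n = 1.44 toward n = 2.33: a half-wave phase shift.
The two reflections carry the same phase change, so no net offset.
With no net inversion, destructive interference in reflection requires 2 n t = (m + ½) λ.
λ = 2 n t / (m + ½). The sixth-longest wavelength is m = 5: λ = 2 × 1.44 × 1389 / 5.50 = 727 nm.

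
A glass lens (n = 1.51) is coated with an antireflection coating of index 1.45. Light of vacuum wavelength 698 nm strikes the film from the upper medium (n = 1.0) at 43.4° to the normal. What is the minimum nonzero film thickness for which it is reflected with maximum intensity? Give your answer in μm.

Ray reflecting at the top interface goes from n = 1.0 toward n = 1.45: a half-wave phase shift.
Bottom surface (1.45 → 1.51): reflection off a higher-index medium gives a half-wave phase shift.
Zero or two π shifts → no net half-wave offset.
With no net inversion, constructive interference in reflection requires 2 n t cos θ_r = m λ.
Snell's law: 1.0 sin 43.4° = 1.45 sin θ_r → sin θ_r = 0.474, cos θ_r = 0.881.
Minimum nonzero at m = 1: t = λ / (2 n cos θ_r) = 698 / (2 × 1.45 × 0.881) = 273 nm.

0.273 μm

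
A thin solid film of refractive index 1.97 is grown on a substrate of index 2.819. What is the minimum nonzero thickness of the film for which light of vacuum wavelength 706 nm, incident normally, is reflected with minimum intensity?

Top surface (1.0 → 1.97): reflection off a higher-index medium gives a half-wave phase shift.
Ray reflecting at the bottom interface goes from n = 1.97 toward n = 2.819: a half-wave phase shift.
Zero or two π shifts → no net half-wave offset.
So the condition for destructive reflection is 2 n t = (m + ½) λ.
Minimum at m = 0: t = λ / (4 n) = 706 / (4 × 1.97) = 89.6 nm.

89.6 nm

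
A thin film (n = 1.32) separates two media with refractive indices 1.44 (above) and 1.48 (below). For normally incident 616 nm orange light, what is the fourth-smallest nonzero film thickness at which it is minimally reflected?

Ray reflecting at the top interface goes from n = 1.44 toward n = 1.32: no phase shift.
At the lower boundary (n = 1.32 to n = 1.48) the reflected ray undergoes a half-wave phase shift.
Net: one phase inversion between the two reflected rays.
For weak reflection here: 2 n t = m λ.
The fourth-smallest nonzero thickness corresponds to m = 4: t = m λ / (2 n) = 4.00 × 616 / (2 × 1.32) = 933 nm.

933 nm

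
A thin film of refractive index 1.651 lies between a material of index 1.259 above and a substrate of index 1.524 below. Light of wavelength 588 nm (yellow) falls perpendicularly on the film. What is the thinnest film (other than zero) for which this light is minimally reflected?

178 nm

Ray reflecting at the top interface goes from n = 1.259 toward n = 1.651: a half-wave phase shift.
At the lower boundary (n = 1.651 to n = 1.524) the reflected ray undergoes no phase shift.
Exactly one π shift → a net half-wave offset.
For weak reflection here: 2 n t = m λ.
Minimum nonzero at m = 1: t = λ / (2 n) = 588 / (2 × 1.651) = 178 nm.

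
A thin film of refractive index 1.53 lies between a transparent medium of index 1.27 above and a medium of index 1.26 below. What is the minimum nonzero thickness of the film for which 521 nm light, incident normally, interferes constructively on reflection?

85.1 nm

Top surface (1.27 → 1.53): reflection off a higher-index medium gives a half-wave phase shift.
At the lower boundary (n = 1.53 to n = 1.26) the reflected ray undergoes no phase shift.
Net: one phase inversion between the two reflected rays.
For maximum reflection here: 2 n t = (m + ½) λ.
Minimum at m = 0: t = λ / (4 n) = 521 / (4 × 1.53) = 85.1 nm.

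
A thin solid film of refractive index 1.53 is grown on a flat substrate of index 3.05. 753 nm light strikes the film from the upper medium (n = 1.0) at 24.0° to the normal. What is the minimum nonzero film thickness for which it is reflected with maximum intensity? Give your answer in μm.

Ray reflecting at the top interface goes from n = 1.0 toward n = 1.53: a half-wave phase shift.
At the lower boundary (n = 1.53 to n = 3.05) the reflected ray undergoes a half-wave phase shift.
Net: no relative phase inversion (both shifts match).
For maximum reflection here: 2 n t cos θ_r = m λ.
Snell's law: 1.0 sin 24.0° = 1.53 sin θ_r → sin θ_r = 0.266, cos θ_r = 0.964.
Minimum nonzero at m = 1: t = λ / (2 n cos θ_r) = 753 / (2 × 1.53 × 0.964) = 255 nm.

0.255 μm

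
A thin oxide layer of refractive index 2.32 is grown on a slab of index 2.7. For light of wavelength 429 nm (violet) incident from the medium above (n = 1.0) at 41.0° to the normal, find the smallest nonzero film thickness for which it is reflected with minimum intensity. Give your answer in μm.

0.0482 μm

At the upper boundary (n = 1.0 to n = 2.32) the reflected ray undergoes a half-wave phase shift.
Bottom surface (2.32 → 2.7): reflection off a higher-index medium gives a half-wave phase shift.
The two reflections carry the same phase change, so no net offset.
For weak reflection here: 2 n t cos θ_r = (m + ½) λ.
Snell's law: 1.0 sin 41.0° = 2.32 sin θ_r → sin θ_r = 0.283, cos θ_r = 0.959.
Minimum at m = 0: t = λ / (4 n cos θ_r) = 429 / (4 × 2.32 × 0.959) = 48.2 nm.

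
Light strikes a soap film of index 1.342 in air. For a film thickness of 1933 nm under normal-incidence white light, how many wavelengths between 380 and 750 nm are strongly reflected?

7

Top surface (1.0 → 1.342): reflection off a higher-index medium gives a half-wave phase shift.
Bottom surface (1.342 → 1.0): reflection off a lower-index medium gives no phase shift.
The two reflections differ by half a wavelength.
With one net inversion, constructive interference in reflection requires 2 n t = (m + ½) λ.
λ = 2 n t / (m + ½) = 5188 / (m + ½) nm.
m=6: 798 nm (IR); m=7: 692 nm (visible); m=8: 610 nm (visible); m=9: 546 nm (visible); m=10: 494 nm (visible); m=11: 451 nm (visible); m=12: 415 nm (visible); m=13: 384 nm (visible); m=14: 358 nm (UV).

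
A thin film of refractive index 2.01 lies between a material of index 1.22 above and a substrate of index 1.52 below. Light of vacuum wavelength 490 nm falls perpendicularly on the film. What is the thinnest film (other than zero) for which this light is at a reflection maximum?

Top surface (1.22 → 2.01): reflection off a higher-index medium gives a half-wave phase shift.
Bottom surface (2.01 → 1.52): reflection off a lower-index medium gives no phase shift.
The two reflections differ by half a wavelength.
With one net inversion, constructive interference in reflection requires 2 n t = (m + ½) λ.
Minimum at m = 0: t = λ / (4 n) = 490 / (4 × 2.01) = 60.9 nm.

60.9 nm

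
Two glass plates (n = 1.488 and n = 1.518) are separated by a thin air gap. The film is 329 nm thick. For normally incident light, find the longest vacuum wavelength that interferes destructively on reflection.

658 nm

Ray reflecting at the top interface goes from n = 1.488 toward n = 1.0: no phase shift.
Ray reflecting at the bottom interface goes from n = 1.0 toward n = 1.518: a half-wave phase shift.
Net: one phase inversion between the two reflected rays.
With one net inversion, destructive interference in reflection requires 2 n t = m λ.
λ = 2 n t / m. The longest wavelength is m = 1: λ = 2 × 1.0 × 329 / 1.00 = 658 nm.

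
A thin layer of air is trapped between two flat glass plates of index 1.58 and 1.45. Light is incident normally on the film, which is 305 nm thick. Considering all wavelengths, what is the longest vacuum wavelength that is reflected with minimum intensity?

At the upper boundary (n = 1.58 to n = 1.0) the reflected ray undergoes no phase shift.
At the lower boundary (n = 1.0 to n = 1.45) the reflected ray undergoes a half-wave phase shift.
The two reflections differ by half a wavelength.
So the condition for destructive reflection is 2 n t = m λ.
λ = 2 n t / m. The longest wavelength is m = 1: λ = 2 × 1.0 × 305 / 1.00 = 610 nm.

610 nm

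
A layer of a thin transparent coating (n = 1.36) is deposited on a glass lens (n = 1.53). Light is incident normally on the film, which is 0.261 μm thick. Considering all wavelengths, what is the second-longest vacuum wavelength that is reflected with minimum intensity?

473 nm

Top surface (1.0 → 1.36): reflection off a higher-index medium gives a half-wave phase shift.
Bottom surface (1.36 → 1.53): reflection off a higher-index medium gives a half-wave phase shift.
Net: no relative phase inversion (both shifts match).
With no net inversion, destructive interference in reflection requires 2 n t = (m + ½) λ.
λ = 2 n t / (m + ½). The second-longest wavelength is m = 1: λ = 2 × 1.36 × 261 / 1.50 = 473 nm.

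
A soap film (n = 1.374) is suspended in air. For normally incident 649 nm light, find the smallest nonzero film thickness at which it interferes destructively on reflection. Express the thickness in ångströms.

Top surface (1.0 → 1.374): reflection off a higher-index medium gives a half-wave phase shift.
Bottom surface (1.374 → 1.0): reflection off a lower-index medium gives no phase shift.
Exactly one π shift → a net half-wave offset.
With one net inversion, destructive interference in reflection requires 2 n t = m λ.
Minimum nonzero at m = 1: t = λ / (2 n) = 649 / (2 × 1.374) = 236 nm.

2362 Å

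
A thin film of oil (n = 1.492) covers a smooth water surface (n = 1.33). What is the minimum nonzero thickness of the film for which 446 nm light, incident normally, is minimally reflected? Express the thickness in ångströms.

1495 Å

At the upper boundary (n = 1.0 to n = 1.492) the reflected ray undergoes a half-wave phase shift.
Bottom surface (1.492 → 1.33): reflection off a lower-index medium gives no phase shift.
The two reflections differ by half a wavelength.
For dark reflection here: 2 n t = m λ.
Minimum nonzero at m = 1: t = λ / (2 n) = 446 / (2 × 1.492) = 149 nm.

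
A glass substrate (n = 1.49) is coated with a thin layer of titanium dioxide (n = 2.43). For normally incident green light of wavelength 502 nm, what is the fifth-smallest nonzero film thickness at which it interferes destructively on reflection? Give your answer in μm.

Ray reflecting at the top interface goes from n = 1.0 toward n = 2.43: a half-wave phase shift.
Bottom surface (2.43 → 1.49): reflection off a lower-index medium gives no phase shift.
Net: one phase inversion between the two reflected rays.
So the condition for destructive reflection is 2 n t = m λ.
The fifth-smallest nonzero thickness corresponds to m = 5: t = m λ / (2 n) = 5.00 × 502 / (2 × 2.43) = 516 nm.

0.516 μm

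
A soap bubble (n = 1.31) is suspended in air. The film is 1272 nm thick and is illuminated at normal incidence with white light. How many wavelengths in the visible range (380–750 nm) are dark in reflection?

Ray reflecting at the top interface goes from n = 1.0 toward n = 1.31: a half-wave phase shift.
Ray reflecting at the bottom interface goes from n = 1.31 toward n = 1.0: no phase shift.
Exactly one π shift → a net half-wave offset.
For weak reflection here: 2 n t = m λ.
λ = 2 n t / m = 3333 / m nm.
m=4: 833 nm (IR); m=5: 667 nm (visible); m=6: 555 nm (visible); m=7: 476 nm (visible); m=8: 417 nm (visible); m=9: 370 nm (UV).

4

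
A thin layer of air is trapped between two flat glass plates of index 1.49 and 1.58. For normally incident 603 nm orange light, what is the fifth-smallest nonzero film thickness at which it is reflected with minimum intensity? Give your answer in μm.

Ray reflecting at the top interface goes from n = 1.49 toward n = 1.0: no phase shift.
Bottom surface (1.0 → 1.58): reflection off a higher-index medium gives a half-wave phase shift.
Net: one phase inversion between the two reflected rays.
For weak reflection here: 2 n t = m λ.
The fifth-smallest nonzero thickness corresponds to m = 5: t = m λ / (2 n) = 5.00 × 603 / (2 × 1.0) = 1508 nm.

1.51 μm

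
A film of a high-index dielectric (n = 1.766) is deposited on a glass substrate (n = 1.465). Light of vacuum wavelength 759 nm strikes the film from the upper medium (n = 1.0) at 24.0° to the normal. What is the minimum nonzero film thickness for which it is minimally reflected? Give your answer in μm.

0.221 μm

At the upper boundary (n = 1.0 to n = 1.766) the reflected ray undergoes a half-wave phase shift.
At the lower boundary (n = 1.766 to n = 1.465) the reflected ray undergoes no phase shift.
Net: one phase inversion between the two reflected rays.
For weak reflection here: 2 n t cos θ_r = m λ.
Snell's law: 1.0 sin 24.0° = 1.766 sin θ_r → sin θ_r = 0.230, cos θ_r = 0.973.
Minimum nonzero at m = 1: t = λ / (2 n cos θ_r) = 759 / (2 × 1.766 × 0.973) = 221 nm.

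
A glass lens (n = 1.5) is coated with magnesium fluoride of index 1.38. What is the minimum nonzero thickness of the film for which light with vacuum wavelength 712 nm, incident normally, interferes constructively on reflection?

At the upper boundary (n = 1.0 to n = 1.38) the reflected ray undergoes a half-wave phase shift.
Bottom surface (1.38 → 1.5): reflection off a higher-index medium gives a half-wave phase shift.
The two reflections carry the same phase change, so no net offset.
For bright reflection here: 2 n t = m λ.
Minimum nonzero at m = 1: t = λ / (2 n) = 712 / (2 × 1.38) = 258 nm.

258 nm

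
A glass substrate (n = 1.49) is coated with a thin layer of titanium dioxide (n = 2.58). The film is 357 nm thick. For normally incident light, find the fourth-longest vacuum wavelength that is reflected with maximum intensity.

Ray reflecting at the top interface goes from n = 1.0 toward n = 2.58: a half-wave phase shift.
Bottom surface (2.58 → 1.49): reflection off a lower-index medium gives no phase shift.
The two reflections differ by half a wavelength.
With one net inversion, constructive interference in reflection requires 2 n t = (m + ½) λ.
λ = 2 n t / (m + ½). The fourth-longest wavelength is m = 3: λ = 2 × 2.58 × 357 / 3.50 = 526 nm.

526 nm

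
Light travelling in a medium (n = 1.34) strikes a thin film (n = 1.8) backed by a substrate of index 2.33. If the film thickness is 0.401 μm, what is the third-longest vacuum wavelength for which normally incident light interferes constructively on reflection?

Top surface (1.34 → 1.8): reflection off a higher-index medium gives a half-wave phase shift.
Bottom surface (1.8 → 2.33): reflection off a higher-index medium gives a half-wave phase shift.
Zero or two π shifts → no net half-wave offset.
With no net inversion, constructive interference in reflection requires 2 n t = m λ.
λ = 2 n t / m. The third-longest wavelength is m = 3: λ = 2 × 1.8 × 401 / 3.00 = 481 nm.

481 nm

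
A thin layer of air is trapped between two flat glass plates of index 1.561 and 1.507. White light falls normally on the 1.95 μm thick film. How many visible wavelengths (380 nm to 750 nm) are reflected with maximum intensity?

Top surface (1.561 → 1.0): reflection off a lower-index medium gives no phase shift.
Bottom surface (1.0 → 1.507): reflection off a higher-index medium gives a half-wave phase shift.
The two reflections differ by half a wavelength.
For strong reflection here: 2 n t = (m + ½) λ.
λ = 2 n t / (m + ½) = 3900 / (m + ½) nm.
m=4: 867 nm (IR); m=5: 709 nm (visible); m=6: 600 nm (visible); m=7: 520 nm (visible); m=8: 459 nm (visible); m=9: 411 nm (visible); m=10: 371 nm (UV).

5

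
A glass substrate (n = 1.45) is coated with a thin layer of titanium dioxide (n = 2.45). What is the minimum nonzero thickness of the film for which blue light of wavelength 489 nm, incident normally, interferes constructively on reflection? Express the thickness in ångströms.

Top surface (1.0 → 2.45): reflection off a higher-index medium gives a half-wave phase shift.
Ray reflecting at the bottom interface goes from n = 2.45 toward n = 1.45: no phase shift.
Exactly one π shift → a net half-wave offset.
So the condition for constructive reflection is 2 n t = (m + ½) λ.
Minimum at m = 0: t = λ / (4 n) = 489 / (4 × 2.45) = 49.9 nm.

499 Å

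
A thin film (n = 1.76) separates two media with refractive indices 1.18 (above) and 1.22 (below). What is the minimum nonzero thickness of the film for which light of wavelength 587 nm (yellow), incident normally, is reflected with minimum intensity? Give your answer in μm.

At the upper boundary (n = 1.18 to n = 1.76) the reflected ray undergoes a half-wave phase shift.
Ray reflecting at the bottom interface goes from n = 1.76 toward n = 1.22: no phase shift.
Net: one phase inversion between the two reflected rays.
For weak reflection here: 2 n t = m λ.
Minimum nonzero at m = 1: t = λ / (2 n) = 587 / (2 × 1.76) = 167 nm.

0.167 μm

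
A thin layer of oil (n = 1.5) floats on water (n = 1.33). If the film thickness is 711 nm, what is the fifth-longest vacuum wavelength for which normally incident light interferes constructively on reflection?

474 nm

Top surface (1.0 → 1.5): reflection off a higher-index medium gives a half-wave phase shift.
At the lower boundary (n = 1.5 to n = 1.33) the reflected ray undergoes no phase shift.
Net: one phase inversion between the two reflected rays.
For bright reflection here: 2 n t = (m + ½) λ.
λ = 2 n t / (m + ½). The fifth-longest wavelength is m = 4: λ = 2 × 1.5 × 711 / 4.50 = 474 nm.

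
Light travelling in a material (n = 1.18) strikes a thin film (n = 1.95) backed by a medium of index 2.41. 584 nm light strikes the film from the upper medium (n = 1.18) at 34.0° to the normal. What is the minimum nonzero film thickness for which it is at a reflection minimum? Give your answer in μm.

At the upper boundary (n = 1.18 to n = 1.95) the reflected ray undergoes a half-wave phase shift.
At the lower boundary (n = 1.95 to n = 2.41) the reflected ray undergoes a half-wave phase shift.
The two reflections carry the same phase change, so no net offset.
For dark reflection here: 2 n t cos θ_r = (m + ½) λ.
Snell's law: 1.18 sin 34.0° = 1.95 sin θ_r → sin θ_r = 0.338, cos θ_r = 0.941.
Minimum at m = 0: t = λ / (4 n cos θ_r) = 584 / (4 × 1.95 × 0.941) = 79.6 nm.

0.0796 μm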